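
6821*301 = 2053121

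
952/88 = 119/11 = 10.82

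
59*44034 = 2598006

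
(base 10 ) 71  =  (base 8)107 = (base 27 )2H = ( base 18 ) 3h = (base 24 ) 2n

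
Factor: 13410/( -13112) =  - 45/44 = - 2^ ( - 2)*3^2*5^1* 11^(-1 )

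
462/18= 77/3 = 25.67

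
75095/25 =15019/5 = 3003.80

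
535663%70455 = 42478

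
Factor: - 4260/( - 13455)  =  284/897 = 2^2*3^(  -  1) * 13^( - 1) * 23^( - 1 )  *71^1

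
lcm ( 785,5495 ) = 5495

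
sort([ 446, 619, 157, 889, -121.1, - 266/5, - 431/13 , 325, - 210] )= [ - 210,-121.1 , - 266/5 , - 431/13 , 157, 325, 446, 619 , 889]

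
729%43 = 41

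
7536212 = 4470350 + 3065862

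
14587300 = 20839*700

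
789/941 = 789/941 = 0.84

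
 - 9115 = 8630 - 17745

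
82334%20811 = 19901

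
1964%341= 259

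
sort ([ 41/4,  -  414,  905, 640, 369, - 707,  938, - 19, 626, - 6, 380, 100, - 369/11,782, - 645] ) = [-707, - 645, - 414,-369/11,  -  19, - 6,  41/4, 100, 369,380, 626,640 , 782, 905, 938]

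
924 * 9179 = 8481396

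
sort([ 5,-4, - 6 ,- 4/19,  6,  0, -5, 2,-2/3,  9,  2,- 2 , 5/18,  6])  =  [ - 6, - 5, - 4, - 2,-2/3 ,  -  4/19,0,  5/18 , 2,  2, 5, 6, 6, 9]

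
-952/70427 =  - 136/10061 = -  0.01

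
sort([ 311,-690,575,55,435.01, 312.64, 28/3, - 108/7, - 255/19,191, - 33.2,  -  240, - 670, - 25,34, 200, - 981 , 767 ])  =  [ - 981 , - 690, - 670, - 240, - 33.2  , - 25, - 108/7, - 255/19,28/3,34, 55,191, 200,311, 312.64,435.01, 575,767 ] 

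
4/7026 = 2/3513 = 0.00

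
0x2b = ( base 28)1f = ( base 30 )1D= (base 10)43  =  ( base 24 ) 1j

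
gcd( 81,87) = 3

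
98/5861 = 98/5861 =0.02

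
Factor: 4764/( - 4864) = -2^( - 6)*3^1*19^( -1 )*397^1=- 1191/1216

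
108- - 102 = 210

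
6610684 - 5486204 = 1124480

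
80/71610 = 8/7161 = 0.00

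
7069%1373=204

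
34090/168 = 202 + 11/12= 202.92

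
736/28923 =736/28923 =0.03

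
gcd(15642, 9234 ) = 18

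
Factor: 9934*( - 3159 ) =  - 2^1*3^5*13^1*4967^1   =  -31381506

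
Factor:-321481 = - 41^1*7841^1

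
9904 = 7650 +2254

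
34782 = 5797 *6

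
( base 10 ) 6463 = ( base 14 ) 24D9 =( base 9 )8771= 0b1100100111111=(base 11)4946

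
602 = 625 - 23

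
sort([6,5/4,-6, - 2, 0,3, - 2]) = [ - 6,-2 , - 2,0,5/4, 3,6 ] 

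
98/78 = 49/39=1.26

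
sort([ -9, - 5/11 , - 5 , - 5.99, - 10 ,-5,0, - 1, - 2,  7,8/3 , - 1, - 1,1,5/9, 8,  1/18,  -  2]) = [ - 10,  -  9, - 5.99, - 5, - 5 , - 2, - 2, - 1, - 1,- 1 , - 5/11,0,1/18,5/9,1,8/3,7, 8]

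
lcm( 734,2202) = 2202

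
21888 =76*288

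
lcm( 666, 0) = 0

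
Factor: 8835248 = 2^4*31^1*47^1*379^1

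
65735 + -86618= - 20883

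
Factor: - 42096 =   -  2^4*3^1* 877^1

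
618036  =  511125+106911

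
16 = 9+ 7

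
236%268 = 236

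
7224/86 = 84 = 84.00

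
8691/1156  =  7  +  599/1156 = 7.52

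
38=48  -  10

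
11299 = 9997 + 1302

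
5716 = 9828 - 4112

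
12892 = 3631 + 9261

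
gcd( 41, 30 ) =1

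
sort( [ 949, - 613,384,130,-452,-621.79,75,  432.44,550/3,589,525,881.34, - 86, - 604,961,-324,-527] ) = [  -  621.79,-613, - 604, - 527,-452,- 324,-86,  75,130,550/3, 384 , 432.44,525,589, 881.34, 949, 961 ]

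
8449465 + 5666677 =14116142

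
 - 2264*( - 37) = 83768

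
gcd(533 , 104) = 13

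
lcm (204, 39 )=2652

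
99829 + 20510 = 120339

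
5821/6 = 970 + 1/6 = 970.17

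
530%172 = 14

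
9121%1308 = 1273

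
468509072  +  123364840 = 591873912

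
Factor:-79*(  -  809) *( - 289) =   -  17^2*79^1*809^1 = - 18470279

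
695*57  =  39615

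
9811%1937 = 126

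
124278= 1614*77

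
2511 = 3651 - 1140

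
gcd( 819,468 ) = 117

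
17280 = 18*960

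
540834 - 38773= 502061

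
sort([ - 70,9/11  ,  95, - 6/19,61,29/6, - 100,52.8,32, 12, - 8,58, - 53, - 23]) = [ - 100, - 70,  -  53, - 23, - 8 , - 6/19, 9/11,  29/6, 12, 32, 52.8, 58, 61,95]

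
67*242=16214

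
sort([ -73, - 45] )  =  [ - 73, - 45]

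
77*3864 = 297528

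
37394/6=18697/3  =  6232.33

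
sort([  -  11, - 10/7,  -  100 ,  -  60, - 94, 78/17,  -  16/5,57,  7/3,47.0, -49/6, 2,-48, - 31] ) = [ - 100, - 94,  -  60, - 48,- 31,-11, - 49/6, - 16/5, - 10/7, 2, 7/3, 78/17,47.0,57] 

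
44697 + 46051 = 90748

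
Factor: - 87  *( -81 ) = 3^5*29^1 = 7047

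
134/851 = 134/851   =  0.16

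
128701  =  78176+50525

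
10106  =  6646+3460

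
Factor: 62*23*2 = 2852=2^2 * 23^1*31^1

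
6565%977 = 703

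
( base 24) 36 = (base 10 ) 78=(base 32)2E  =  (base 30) 2i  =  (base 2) 1001110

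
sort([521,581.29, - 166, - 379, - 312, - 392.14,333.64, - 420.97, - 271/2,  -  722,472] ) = [ - 722 , - 420.97, - 392.14, - 379, - 312, - 166, - 271/2, 333.64, 472, 521, 581.29]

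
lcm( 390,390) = 390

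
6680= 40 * 167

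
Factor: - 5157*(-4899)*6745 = 170406644535= 3^4*5^1*19^1*23^1*71^2*191^1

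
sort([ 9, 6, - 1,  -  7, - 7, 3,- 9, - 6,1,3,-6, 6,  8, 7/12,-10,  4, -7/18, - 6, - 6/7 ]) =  [  -  10, - 9, - 7, - 7, - 6, - 6,-6 , - 1,-6/7,- 7/18,7/12 , 1,3,3,4,6, 6,8, 9 ] 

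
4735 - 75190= - 70455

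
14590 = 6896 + 7694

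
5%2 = 1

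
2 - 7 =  - 5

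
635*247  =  156845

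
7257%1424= 137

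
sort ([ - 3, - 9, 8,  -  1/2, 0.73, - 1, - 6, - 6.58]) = [ - 9, - 6.58, - 6, - 3, - 1, - 1/2,0.73,8 ]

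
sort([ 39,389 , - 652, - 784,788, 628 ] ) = [ - 784,-652,39, 389, 628, 788 ] 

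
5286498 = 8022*659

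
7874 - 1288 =6586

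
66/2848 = 33/1424 = 0.02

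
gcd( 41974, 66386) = 2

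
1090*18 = 19620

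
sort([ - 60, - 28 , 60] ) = [ - 60, -28, 60] 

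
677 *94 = 63638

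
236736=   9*26304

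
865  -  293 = 572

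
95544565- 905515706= - 809971141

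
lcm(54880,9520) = 932960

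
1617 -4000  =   - 2383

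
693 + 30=723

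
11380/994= 11 + 223/497= 11.45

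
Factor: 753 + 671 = 1424 = 2^4*89^1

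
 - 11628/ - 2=5814 + 0/1 = 5814.00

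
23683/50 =23683/50=   473.66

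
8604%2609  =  777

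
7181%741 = 512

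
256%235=21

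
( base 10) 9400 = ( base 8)22270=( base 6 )111304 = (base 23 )HHG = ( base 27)co4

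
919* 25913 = 23814047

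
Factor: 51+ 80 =131^1=131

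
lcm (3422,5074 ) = 147146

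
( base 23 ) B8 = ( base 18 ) e9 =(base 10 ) 261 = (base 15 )126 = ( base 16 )105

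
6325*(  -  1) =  - 6325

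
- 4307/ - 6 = 717+5/6  =  717.83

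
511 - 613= - 102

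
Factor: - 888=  - 2^3 * 3^1*37^1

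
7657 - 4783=2874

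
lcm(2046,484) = 45012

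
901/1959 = 901/1959=0.46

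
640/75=128/15  =  8.53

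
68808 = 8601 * 8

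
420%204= 12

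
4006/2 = 2003 = 2003.00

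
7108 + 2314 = 9422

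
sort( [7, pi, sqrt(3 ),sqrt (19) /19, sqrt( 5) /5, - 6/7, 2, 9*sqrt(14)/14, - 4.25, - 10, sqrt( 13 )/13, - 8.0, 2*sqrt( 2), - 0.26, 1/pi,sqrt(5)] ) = [ - 10, - 8.0, - 4.25, - 6/7,  -  0.26, sqrt( 19 )/19,sqrt( 13)/13, 1/pi, sqrt( 5) /5 , sqrt (3 ),2, sqrt(5),9*sqrt (14) /14,2*sqrt( 2 ), pi, 7 ]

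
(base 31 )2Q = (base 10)88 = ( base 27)37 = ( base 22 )40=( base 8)130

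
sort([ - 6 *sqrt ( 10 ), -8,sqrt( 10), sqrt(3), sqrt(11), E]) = [ - 6* sqrt(10),  -  8, sqrt( 3),E, sqrt(10),sqrt(11)]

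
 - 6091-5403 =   -  11494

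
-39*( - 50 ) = 1950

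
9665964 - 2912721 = 6753243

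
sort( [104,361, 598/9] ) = [ 598/9 , 104, 361] 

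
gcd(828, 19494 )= 18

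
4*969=3876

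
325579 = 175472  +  150107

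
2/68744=1/34372 = 0.00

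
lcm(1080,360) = 1080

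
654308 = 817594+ - 163286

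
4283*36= 154188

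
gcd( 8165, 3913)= 1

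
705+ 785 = 1490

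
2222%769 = 684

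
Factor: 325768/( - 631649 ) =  - 344/667 = - 2^3 * 23^ ( - 1 )*29^ ( - 1 ) * 43^1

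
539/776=539/776 =0.69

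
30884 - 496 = 30388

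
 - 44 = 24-68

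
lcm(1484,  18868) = 132076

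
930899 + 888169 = 1819068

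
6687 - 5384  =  1303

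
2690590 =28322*95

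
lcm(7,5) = 35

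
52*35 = 1820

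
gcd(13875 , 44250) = 375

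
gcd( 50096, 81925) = 1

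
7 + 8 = 15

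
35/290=7/58 = 0.12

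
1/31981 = 1/31981= 0.00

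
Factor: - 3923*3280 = - 12867440 = - 2^4*5^1*41^1*3923^1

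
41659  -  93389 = - 51730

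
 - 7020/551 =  - 7020/551 = -12.74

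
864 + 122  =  986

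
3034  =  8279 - 5245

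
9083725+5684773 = 14768498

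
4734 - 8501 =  - 3767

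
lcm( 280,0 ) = 0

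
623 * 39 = 24297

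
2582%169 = 47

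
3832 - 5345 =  - 1513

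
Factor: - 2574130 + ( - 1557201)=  - 4131331^1= - 4131331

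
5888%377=233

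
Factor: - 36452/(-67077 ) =2^2 * 3^( - 2)*13^1*29^( - 1)*257^( -1)*701^1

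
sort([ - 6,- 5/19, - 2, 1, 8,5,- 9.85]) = [ - 9.85 , - 6, - 2, - 5/19, 1, 5, 8]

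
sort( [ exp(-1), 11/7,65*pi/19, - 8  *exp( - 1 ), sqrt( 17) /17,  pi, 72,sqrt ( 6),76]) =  [ - 8 * exp( - 1 ),sqrt (17 )/17 , exp( - 1) , 11/7, sqrt( 6 ), pi,65*pi/19, 72,76 ]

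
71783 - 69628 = 2155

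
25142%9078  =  6986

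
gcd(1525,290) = 5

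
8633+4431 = 13064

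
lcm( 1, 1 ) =1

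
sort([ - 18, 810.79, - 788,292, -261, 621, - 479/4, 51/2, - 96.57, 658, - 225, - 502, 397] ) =[ - 788, - 502,- 261 , - 225 , - 479/4, - 96.57, - 18,51/2,292, 397,  621,658,810.79] 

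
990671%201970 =182791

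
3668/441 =8 + 20/63 = 8.32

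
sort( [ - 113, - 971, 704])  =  [ - 971, - 113,  704]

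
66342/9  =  22114/3 = 7371.33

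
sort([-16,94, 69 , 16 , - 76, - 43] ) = [  -  76, - 43, - 16, 16, 69, 94 ]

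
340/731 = 20/43=0.47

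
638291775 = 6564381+631727394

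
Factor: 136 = 2^3*17^1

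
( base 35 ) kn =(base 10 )723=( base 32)MJ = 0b1011010011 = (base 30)o3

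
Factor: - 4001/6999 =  - 3^(  -  1 )*2333^(-1) * 4001^1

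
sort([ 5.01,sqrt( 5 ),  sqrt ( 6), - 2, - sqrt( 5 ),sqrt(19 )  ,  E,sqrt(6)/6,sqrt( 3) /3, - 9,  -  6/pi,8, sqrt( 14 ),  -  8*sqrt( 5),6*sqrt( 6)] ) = [-8*sqrt( 5), - 9, - sqrt( 5),-2, - 6/pi,sqrt( 6)/6 , sqrt (3)/3,  sqrt( 5 ),sqrt( 6), E,sqrt(14),sqrt( 19),5.01,8 , 6* sqrt( 6)] 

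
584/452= 1 + 33/113 = 1.29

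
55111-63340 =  - 8229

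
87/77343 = 1/889  =  0.00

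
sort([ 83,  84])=[83, 84] 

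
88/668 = 22/167 = 0.13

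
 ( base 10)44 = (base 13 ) 35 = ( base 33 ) 1b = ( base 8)54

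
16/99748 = 4/24937 =0.00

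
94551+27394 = 121945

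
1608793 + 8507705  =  10116498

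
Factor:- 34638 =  -2^1*3^1*23^1*251^1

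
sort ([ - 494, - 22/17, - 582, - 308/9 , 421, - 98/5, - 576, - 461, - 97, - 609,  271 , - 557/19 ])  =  [ - 609, - 582 ,-576, - 494, - 461,-97, - 308/9, - 557/19, - 98/5, - 22/17 , 271 , 421]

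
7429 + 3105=10534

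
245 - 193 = 52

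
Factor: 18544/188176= 61^1*619^ (-1 )=   61/619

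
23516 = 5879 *4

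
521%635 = 521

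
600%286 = 28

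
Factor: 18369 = 3^2  *  13^1*157^1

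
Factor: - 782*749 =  - 2^1*7^1 * 17^1*23^1 * 107^1 = -585718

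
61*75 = 4575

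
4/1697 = 4/1697 = 0.00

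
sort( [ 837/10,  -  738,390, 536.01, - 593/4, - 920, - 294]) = [- 920, - 738, - 294, - 593/4,837/10, 390 , 536.01 ]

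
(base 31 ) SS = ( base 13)53c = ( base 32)s0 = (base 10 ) 896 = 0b1110000000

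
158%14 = 4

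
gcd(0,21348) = 21348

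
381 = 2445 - 2064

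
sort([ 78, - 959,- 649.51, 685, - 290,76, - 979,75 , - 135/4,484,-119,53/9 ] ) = [ - 979, - 959 , - 649.51, - 290 , - 119,  -  135/4,53/9 , 75, 76, 78,484,685] 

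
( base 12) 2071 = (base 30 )3S1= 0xDD5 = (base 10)3541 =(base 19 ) 9F7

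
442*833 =368186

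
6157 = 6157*1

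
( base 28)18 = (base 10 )36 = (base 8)44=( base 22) 1E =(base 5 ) 121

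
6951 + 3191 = 10142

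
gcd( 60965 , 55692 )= 1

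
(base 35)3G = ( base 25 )4l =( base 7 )232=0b1111001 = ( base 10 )121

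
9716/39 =9716/39 =249.13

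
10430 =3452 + 6978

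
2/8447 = 2/8447 =0.00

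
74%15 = 14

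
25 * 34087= 852175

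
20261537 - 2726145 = 17535392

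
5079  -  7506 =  - 2427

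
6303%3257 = 3046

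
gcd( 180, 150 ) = 30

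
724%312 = 100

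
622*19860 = 12352920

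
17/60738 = 17/60738 = 0.00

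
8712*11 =95832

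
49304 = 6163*8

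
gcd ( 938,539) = 7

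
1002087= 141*7107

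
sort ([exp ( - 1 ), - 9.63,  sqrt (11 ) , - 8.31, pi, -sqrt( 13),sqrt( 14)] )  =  [ - 9.63, - 8.31,  -  sqrt(13 ),exp( - 1 ),pi,  sqrt(11 ),sqrt( 14 )] 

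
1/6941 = 1/6941 = 0.00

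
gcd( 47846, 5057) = 1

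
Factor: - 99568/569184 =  - 127/726 = - 2^ ( - 1 )*3^( - 1 )*11^( - 2)*127^1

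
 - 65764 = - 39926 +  - 25838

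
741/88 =741/88 = 8.42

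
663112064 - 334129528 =328982536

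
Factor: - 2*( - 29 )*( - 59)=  - 3422=   - 2^1*29^1*59^1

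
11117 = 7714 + 3403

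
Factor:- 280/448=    - 5/8 = -2^(-3)*5^1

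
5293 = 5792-499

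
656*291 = 190896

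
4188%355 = 283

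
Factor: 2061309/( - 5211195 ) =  - 687103/1737065 = - 5^(-1 )*11^( - 1 )*101^1*6803^1*31583^ (  -  1 ) 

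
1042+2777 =3819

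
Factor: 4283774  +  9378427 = 3^1*7^1*650581^1 = 13662201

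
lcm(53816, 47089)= 376712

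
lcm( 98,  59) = 5782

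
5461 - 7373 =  - 1912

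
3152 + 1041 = 4193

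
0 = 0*2321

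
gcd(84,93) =3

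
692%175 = 167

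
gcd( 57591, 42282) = 729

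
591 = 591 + 0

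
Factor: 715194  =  2^1*3^2*39733^1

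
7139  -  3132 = 4007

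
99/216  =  11/24 = 0.46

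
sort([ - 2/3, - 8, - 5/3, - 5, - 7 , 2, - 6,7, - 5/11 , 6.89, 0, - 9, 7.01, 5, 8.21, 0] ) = [-9, - 8, -7, - 6, - 5,-5/3, - 2/3, - 5/11 , 0, 0, 2, 5,6.89,7,  7.01, 8.21 ]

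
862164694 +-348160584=514004110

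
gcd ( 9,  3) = 3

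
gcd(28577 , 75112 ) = 41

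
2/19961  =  2/19961 = 0.00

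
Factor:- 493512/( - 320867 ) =2^3*3^1*20563^1*320867^( - 1 )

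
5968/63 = 94 +46/63 = 94.73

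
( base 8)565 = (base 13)229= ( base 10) 373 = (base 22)gl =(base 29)cp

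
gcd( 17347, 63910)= 913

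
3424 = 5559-2135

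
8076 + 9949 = 18025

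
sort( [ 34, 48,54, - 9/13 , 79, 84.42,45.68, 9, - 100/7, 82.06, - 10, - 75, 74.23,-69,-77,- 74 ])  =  [ - 77  , - 75, - 74,- 69, - 100/7, - 10, - 9/13, 9,  34 , 45.68,  48,54, 74.23, 79, 82.06, 84.42] 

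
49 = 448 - 399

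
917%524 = 393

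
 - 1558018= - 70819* 22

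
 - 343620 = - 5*68724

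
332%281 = 51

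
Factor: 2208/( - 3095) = -2^5*3^1*5^( -1)*23^1 * 619^(- 1 )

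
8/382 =4/191=0.02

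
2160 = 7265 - 5105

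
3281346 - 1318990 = 1962356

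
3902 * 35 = 136570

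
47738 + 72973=120711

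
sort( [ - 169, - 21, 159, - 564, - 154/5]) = [  -  564, - 169,-154/5 ,  -  21,159 ]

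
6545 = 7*935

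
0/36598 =0 = 0.00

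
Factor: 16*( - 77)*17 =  - 20944 =- 2^4*7^1*11^1*17^1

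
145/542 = 145/542 = 0.27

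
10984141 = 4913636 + 6070505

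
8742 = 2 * 4371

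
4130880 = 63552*65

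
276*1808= 499008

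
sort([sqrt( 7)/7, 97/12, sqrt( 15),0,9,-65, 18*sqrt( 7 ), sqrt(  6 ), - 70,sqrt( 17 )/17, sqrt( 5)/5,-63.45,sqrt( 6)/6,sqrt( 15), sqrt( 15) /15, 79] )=[ -70, - 65, - 63.45,0,sqrt( 17 )/17, sqrt(  15 )/15, sqrt( 7)/7, sqrt(6 )/6, sqrt(5 )/5,sqrt( 6 ), sqrt ( 15 ), sqrt( 15 ), 97/12,9, 18*sqrt(7), 79]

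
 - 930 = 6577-7507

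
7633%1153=715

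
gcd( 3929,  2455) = 1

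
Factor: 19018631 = 17^1*23^1*127^1*383^1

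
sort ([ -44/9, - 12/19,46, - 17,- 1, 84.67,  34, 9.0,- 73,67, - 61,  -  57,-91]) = [  -  91, - 73, - 61,  -  57,-17,  -  44/9,  -  1, - 12/19, 9.0,34, 46, 67,84.67]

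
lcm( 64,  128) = 128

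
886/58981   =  886/58981 = 0.02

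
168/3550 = 84/1775 = 0.05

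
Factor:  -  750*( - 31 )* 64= 1488000=2^7*3^1*5^3*31^1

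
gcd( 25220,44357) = 1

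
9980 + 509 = 10489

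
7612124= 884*8611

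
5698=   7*814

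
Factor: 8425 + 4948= 43^1*311^1 = 13373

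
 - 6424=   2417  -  8841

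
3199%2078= 1121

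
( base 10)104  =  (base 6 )252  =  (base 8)150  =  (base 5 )404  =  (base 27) 3n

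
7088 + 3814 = 10902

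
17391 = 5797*3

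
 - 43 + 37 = - 6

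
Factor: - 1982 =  - 2^1*991^1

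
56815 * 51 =2897565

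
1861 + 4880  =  6741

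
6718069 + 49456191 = 56174260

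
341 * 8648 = 2948968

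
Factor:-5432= - 2^3*7^1*97^1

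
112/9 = 112/9  =  12.44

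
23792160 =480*49567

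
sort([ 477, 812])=[ 477, 812 ]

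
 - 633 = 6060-6693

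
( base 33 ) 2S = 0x5e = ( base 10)94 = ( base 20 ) 4E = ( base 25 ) 3J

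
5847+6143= 11990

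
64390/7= 9198+4/7 = 9198.57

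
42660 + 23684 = 66344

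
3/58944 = 1/19648  =  0.00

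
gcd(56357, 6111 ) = 679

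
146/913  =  146/913 = 0.16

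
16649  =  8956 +7693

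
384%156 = 72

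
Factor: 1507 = 11^1*137^1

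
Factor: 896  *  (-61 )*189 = -2^7*3^3* 7^2*61^1 =-10329984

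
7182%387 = 216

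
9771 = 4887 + 4884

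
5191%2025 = 1141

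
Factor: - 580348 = - 2^2*29^1*5003^1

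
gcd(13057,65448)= 1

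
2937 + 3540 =6477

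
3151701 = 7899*399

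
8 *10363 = 82904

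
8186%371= 24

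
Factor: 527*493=259811 = 17^2*  29^1*31^1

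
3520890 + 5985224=9506114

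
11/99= 1/9 =0.11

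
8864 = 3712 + 5152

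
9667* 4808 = 46478936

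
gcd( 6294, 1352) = 2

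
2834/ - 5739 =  - 2834/5739 =- 0.49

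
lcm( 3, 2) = 6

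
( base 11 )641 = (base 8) 1403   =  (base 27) 11f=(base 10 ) 771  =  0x303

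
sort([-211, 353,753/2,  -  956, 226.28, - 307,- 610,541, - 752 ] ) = [ - 956,-752,-610, - 307,-211, 226.28,353, 753/2 , 541 ] 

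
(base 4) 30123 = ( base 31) pk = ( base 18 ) 283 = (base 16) 31B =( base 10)795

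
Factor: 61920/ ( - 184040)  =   - 36/107 = -2^2*3^2*107^( - 1)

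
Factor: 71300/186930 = 2^1*3^( - 2)*5^1*23^1*67^( - 1) =230/603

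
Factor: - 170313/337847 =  -429/851 = - 3^1*11^1*13^1 * 23^(  -  1)*37^( - 1 )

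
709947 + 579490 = 1289437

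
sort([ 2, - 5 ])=[ - 5, 2] 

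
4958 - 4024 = 934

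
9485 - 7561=1924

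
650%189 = 83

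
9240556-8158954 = 1081602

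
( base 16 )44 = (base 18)3E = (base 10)68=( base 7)125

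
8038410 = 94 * 85515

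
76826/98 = 783 + 46/49 = 783.94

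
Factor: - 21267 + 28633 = 2^1 * 29^1 * 127^1  =  7366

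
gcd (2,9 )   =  1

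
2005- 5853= - 3848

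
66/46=1 + 10/23 = 1.43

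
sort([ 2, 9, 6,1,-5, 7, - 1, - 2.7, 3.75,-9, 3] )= [ - 9 ,- 5 , - 2.7,-1,1 , 2, 3 , 3.75, 6, 7, 9 ] 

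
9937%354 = 25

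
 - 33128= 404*( - 82 )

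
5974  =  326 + 5648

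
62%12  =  2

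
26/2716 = 13/1358 = 0.01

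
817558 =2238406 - 1420848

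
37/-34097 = - 37/34097 = -0.00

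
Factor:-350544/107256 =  - 134/41  =  -2^1*41^(-1 )*67^1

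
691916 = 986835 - 294919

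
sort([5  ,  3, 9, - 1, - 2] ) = [ - 2, - 1, 3, 5,9 ]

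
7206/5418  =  1 + 298/903= 1.33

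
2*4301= 8602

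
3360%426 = 378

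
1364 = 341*4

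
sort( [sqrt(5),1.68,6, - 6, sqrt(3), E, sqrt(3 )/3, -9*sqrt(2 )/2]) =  [ - 9*sqrt( 2)/2, - 6, sqrt(3)/3, 1.68, sqrt( 3),  sqrt(5),  E, 6]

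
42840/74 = 21420/37 = 578.92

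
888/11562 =148/1927 = 0.08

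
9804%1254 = 1026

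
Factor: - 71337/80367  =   - 79^1*89^( - 1) = -79/89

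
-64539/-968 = 64539/968 = 66.67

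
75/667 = 75/667 = 0.11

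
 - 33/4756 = -1+4723/4756=- 0.01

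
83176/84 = 990 + 4/21 = 990.19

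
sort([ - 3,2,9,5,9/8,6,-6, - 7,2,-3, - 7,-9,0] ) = [ - 9,-7, - 7,-6, - 3, - 3, 0,  9/8,2,2,5, 6,  9]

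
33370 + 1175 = 34545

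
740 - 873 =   -  133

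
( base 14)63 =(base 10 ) 87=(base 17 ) 52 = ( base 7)153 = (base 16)57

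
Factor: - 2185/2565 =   -  3^(-3)*23^1 =- 23/27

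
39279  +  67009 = 106288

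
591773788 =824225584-232451796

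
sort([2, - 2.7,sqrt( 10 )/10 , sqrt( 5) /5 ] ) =[ - 2.7, sqrt (10)/10,  sqrt(5)/5,  2] 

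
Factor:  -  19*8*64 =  - 2^9*19^1 = - 9728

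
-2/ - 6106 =1/3053 = 0.00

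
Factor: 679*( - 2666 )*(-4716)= 8536969224 = 2^3 * 3^2 * 7^1*31^1 * 43^1*97^1 * 131^1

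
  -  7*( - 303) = 2121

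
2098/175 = 2098/175 = 11.99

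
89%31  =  27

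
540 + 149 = 689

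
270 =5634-5364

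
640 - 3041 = -2401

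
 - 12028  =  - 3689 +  -8339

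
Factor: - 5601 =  - 3^1*1867^1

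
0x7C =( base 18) 6G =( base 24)54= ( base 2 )1111100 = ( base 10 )124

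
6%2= 0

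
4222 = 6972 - 2750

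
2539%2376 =163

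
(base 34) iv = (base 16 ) 283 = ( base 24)12J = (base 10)643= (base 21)19d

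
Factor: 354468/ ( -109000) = - 813/250=- 2^( - 1 )*3^1*5^(-3 ) * 271^1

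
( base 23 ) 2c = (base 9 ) 64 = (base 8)72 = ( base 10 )58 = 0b111010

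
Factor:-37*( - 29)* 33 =3^1 * 11^1*29^1*37^1=35409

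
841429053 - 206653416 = 634775637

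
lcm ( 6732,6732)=6732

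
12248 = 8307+3941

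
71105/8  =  8888 + 1/8  =  8888.12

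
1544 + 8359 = 9903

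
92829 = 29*3201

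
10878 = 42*259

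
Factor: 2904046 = 2^1*263^1*5521^1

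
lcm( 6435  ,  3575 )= 32175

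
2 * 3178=6356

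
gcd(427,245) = 7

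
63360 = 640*99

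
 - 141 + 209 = 68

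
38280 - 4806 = 33474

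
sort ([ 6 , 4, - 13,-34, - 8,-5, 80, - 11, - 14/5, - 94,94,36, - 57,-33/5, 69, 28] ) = [ - 94, -57, - 34, - 13, - 11 , - 8, - 33/5, - 5, - 14/5, 4, 6,28, 36, 69,80, 94] 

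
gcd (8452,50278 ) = 2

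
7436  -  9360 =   -  1924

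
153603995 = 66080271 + 87523724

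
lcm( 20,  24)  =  120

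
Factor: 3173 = 19^1*167^1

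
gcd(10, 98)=2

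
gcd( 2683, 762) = 1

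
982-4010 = - 3028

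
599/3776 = 599/3776 = 0.16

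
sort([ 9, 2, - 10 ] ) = [ - 10, 2,9]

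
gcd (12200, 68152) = 8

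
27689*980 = 27135220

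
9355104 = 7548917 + 1806187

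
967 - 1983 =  - 1016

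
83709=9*9301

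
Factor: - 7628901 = -3^1*7^1*103^1*3527^1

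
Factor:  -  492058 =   -  2^1*7^2*5021^1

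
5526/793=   6 + 768/793 = 6.97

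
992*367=364064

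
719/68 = 10 + 39/68  =  10.57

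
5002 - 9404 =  - 4402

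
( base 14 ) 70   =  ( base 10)98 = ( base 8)142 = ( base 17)5D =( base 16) 62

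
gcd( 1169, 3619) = 7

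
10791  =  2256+8535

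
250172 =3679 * 68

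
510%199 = 112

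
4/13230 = 2/6615 = 0.00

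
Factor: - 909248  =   - 2^6*14207^1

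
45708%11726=10530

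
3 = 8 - 5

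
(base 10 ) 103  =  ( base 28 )3J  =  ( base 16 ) 67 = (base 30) 3d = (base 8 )147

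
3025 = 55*55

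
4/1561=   4/1561=0.00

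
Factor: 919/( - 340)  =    -  2^(-2)*5^( - 1 )*17^ (-1 )*919^1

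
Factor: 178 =2^1*89^1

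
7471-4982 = 2489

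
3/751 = 3/751 = 0.00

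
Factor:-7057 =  - 7057^1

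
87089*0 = 0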